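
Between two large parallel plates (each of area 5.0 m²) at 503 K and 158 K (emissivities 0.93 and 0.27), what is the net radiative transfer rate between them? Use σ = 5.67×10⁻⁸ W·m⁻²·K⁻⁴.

For two large parallel gray plates, q = σ(T₁⁴ − T₂⁴) / (1/ε₁ + 1/ε₂ − 1).
1/ε₁ + 1/ε₂ − 1 = 1/0.93 + 1/0.27 − 1 = 3.779.
T₁⁴ − T₂⁴ = 6.40×10^10 − 6.23×10^8 = 6.34×10^10 K⁴.
q = 5.67×10⁻⁸ × 6.34×10^10 / 3.779 = 951 W/m².
Q = q·A = 951 × 5.0 = 4760 W.

Q ≈ 4760 W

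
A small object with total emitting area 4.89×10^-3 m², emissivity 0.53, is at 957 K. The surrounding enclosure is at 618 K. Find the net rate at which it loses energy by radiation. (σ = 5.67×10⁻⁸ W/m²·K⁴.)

Q ≈ 102 W

Q = εσA(T⁴ − T_s⁴). T⁴ − T_s⁴ = (957)⁴ − (618)⁴ = 8.39×10^11 − 1.46×10^11 = 6.93×10^11 K⁴.
Q = 0.53 × 5.67×10⁻⁸ × 4.89×10^-3 × 6.93×10^11 = 102 W.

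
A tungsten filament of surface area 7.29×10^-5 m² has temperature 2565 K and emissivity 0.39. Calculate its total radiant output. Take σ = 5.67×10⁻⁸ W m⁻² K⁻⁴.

P = εσAT⁴ = 0.39 × 5.67×10⁻⁸ × 7.29×10^-5 × (2565)⁴ = 0.39 × 5.67×10⁻⁸ × 7.29×10^-5 × 4.33×10^13.
P = 69.8 W.

P ≈ 69.8 W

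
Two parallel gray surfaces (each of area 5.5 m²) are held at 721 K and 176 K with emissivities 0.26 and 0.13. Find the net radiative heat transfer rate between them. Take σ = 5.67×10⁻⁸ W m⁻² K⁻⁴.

Q ≈ 7970 W

For two large parallel gray plates, q = σ(T₁⁴ − T₂⁴) / (1/ε₁ + 1/ε₂ − 1).
1/ε₁ + 1/ε₂ − 1 = 1/0.26 + 1/0.13 − 1 = 10.54.
T₁⁴ − T₂⁴ = 2.70×10^11 − 9.60×10^8 = 2.69×10^11 K⁴.
q = 5.67×10⁻⁸ × 2.69×10^11 / 10.54 = 1450 W/m².
Q = q·A = 1450 × 5.5 = 7970 W.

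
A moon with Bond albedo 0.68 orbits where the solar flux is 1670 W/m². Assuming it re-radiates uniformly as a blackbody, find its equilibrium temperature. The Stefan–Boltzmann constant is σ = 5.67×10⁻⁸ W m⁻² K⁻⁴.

Power absorbed = (1−a)S·πR²; power emitted = 4πR²σT⁴. Equating and cancelling πR²:
T = ((1−a)S / 4σ)^(1/4) = (534 / (4 × 5.67×10⁻⁸))^(1/4) = (2.36×10^9)^(1/4).
T = 220 K.

T ≈ 220 K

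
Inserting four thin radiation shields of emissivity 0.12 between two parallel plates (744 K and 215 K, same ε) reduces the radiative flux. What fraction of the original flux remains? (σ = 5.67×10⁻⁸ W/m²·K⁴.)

ratio ≈ 0.200

With N identical shields there are N+1 = 5 gaps in series, each with the same radiative resistance, so the flux falls to 1/(N+1) of its unshielded value.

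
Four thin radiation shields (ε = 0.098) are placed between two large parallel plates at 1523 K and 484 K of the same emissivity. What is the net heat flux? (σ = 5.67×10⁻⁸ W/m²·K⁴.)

Each of the 5 gaps contributes resistance (2/ε − 1) = 2/0.098 − 1 = 19.41; total = 97.04.
q = σ(T₁⁴ − T₂⁴) / 97.04 = 5.67×10⁻⁸ × 5.33×10^12 / 97.04 = 3110 W/m².

q ≈ 3110 W/m²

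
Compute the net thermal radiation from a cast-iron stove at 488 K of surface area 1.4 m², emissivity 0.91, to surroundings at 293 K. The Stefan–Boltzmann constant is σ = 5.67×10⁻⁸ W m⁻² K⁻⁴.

Q ≈ 3560 W

Q = εσA(T⁴ − T_s⁴). T⁴ − T_s⁴ = (488)⁴ − (293)⁴ = 5.67×10^10 − 7.37×10^9 = 4.93×10^10 K⁴.
Q = 0.91 × 5.67×10⁻⁸ × 1.40 × 4.93×10^10 = 3560 W.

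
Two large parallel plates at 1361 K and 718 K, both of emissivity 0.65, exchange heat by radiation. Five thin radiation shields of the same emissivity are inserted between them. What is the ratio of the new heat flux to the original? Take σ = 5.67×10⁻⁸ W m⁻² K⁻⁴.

With N identical shields there are N+1 = 6 gaps in series, each with the same radiative resistance, so the flux falls to 1/(N+1) of its unshielded value.

ratio ≈ 0.167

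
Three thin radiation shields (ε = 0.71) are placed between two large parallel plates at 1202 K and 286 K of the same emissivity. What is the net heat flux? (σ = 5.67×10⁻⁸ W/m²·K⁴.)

Each of the 4 gaps contributes resistance (2/ε − 1) = 2/0.71 − 1 = 1.817; total = 7.268.
q = σ(T₁⁴ − T₂⁴) / 7.268 = 5.67×10⁻⁸ × 2.08×10^12 / 7.268 = 16200 W/m².

q ≈ 16200 W/m²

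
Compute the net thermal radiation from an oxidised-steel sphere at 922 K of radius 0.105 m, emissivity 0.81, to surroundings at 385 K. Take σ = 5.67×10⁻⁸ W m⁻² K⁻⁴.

A = 4πr² = 4π × (0.105)² = 0.139 m².
Q = εσA(T⁴ − T_s⁴). T⁴ − T_s⁴ = (922)⁴ − (385)⁴ = 7.23×10^11 − 2.20×10^10 = 7.01×10^11 K⁴.
Q = 0.81 × 5.67×10⁻⁸ × 0.139 × 7.01×10^11 = 4460 W.

Q ≈ 4460 W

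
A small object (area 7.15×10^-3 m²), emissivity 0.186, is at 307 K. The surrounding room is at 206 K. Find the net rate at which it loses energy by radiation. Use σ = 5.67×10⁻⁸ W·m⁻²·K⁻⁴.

Q ≈ 0.534 W

Q = εσA(T⁴ − T_s⁴). T⁴ − T_s⁴ = (307)⁴ − (206)⁴ = 8.88×10^9 − 1.80×10^9 = 7.08×10^9 K⁴.
Q = 0.186 × 5.67×10⁻⁸ × 7.15×10^-3 × 7.08×10^9 = 0.534 W.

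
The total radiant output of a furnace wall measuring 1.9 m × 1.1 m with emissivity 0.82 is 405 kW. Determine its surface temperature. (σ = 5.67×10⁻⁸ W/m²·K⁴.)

A = 1.9 × 1.1 = 2.09 m².
From P = εσAT⁴, T = (P / εσA)^(1/4) = (4.05×10^5 / (0.82 × 5.67×10⁻⁸ × 2.09))^(1/4).
T = (4.17×10^12)^(1/4) = 1430 K.

T ≈ 1430 K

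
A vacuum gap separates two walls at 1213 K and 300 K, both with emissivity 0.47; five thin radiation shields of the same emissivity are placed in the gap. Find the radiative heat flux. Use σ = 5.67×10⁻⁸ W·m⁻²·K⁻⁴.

q ≈ 6260 W/m²

Each of the 6 gaps contributes resistance (2/ε − 1) = 2/0.47 − 1 = 3.255; total = 19.53.
q = σ(T₁⁴ − T₂⁴) / 19.53 = 5.67×10⁻⁸ × 2.16×10^12 / 19.53 = 6260 W/m².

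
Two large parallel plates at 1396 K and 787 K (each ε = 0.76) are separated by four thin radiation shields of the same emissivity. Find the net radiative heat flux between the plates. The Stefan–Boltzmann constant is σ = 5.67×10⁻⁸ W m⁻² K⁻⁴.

Each of the 5 gaps contributes resistance (2/ε − 1) = 2/0.76 − 1 = 1.632; total = 8.158.
q = σ(T₁⁴ − T₂⁴) / 8.158 = 5.67×10⁻⁸ × 3.41×10^12 / 8.158 = 23700 W/m².

q ≈ 23700 W/m²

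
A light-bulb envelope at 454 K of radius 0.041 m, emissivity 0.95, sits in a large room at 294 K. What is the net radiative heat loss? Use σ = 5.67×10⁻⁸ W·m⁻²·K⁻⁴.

Q ≈ 39.8 W

A = 4πr² = 4π × (0.041)² = 0.0211 m².
Q = εσA(T⁴ − T_s⁴). T⁴ − T_s⁴ = (454)⁴ − (294)⁴ = 4.25×10^10 − 7.47×10^9 = 3.50×10^10 K⁴.
Q = 0.95 × 5.67×10⁻⁸ × 0.0211 × 3.50×10^10 = 39.8 W.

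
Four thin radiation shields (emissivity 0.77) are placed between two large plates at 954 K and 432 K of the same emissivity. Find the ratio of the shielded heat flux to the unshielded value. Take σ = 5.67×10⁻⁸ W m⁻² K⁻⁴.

ratio ≈ 0.200

With N identical shields there are N+1 = 5 gaps in series, each with the same radiative resistance, so the flux falls to 1/(N+1) of its unshielded value.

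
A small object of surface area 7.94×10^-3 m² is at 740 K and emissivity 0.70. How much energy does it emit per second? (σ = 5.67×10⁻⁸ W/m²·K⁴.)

P ≈ 94.5 W

Stefan–Boltzmann: P = εσAT⁴ = 0.70 × 5.67×10⁻⁸ × 7.94×10^-3 × (740)⁴ = 0.70 × 5.67×10⁻⁸ × 7.94×10^-3 × 3.00×10^11.
P = 94.5 W.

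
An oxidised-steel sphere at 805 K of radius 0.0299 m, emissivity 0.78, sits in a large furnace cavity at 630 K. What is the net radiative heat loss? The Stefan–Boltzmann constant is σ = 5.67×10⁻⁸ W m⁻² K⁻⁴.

A = 4πr² = 4π × (0.0299)² = 0.0112 m².
Q = εσA(T⁴ − T_s⁴). T⁴ − T_s⁴ = (805)⁴ − (630)⁴ = 4.20×10^11 − 1.58×10^11 = 2.62×10^11 K⁴.
Q = 0.78 × 5.67×10⁻⁸ × 0.0112 × 2.62×10^11 = 130 W.

Q ≈ 130 W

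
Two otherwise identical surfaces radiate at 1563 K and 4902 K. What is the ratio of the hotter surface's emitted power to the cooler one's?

ratio ≈ 96.8

P ∝ T⁴, so the ratio is (4902/1563)⁴ = (3.136)⁴ = 96.8.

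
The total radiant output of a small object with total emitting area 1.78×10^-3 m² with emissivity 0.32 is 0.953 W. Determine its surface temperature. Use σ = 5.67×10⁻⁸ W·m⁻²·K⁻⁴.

T ≈ 414 K

From P = εσAT⁴, T = (P / εσA)^(1/4) = (0.953 / (0.32 × 5.67×10⁻⁸ × 1.78×10^-3))^(1/4).
T = (2.95×10^10)^(1/4) = 414 K.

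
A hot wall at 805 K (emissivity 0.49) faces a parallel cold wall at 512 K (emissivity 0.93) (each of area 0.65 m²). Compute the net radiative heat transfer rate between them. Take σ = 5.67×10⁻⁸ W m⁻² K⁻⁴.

For two large parallel gray plates, q = σ(T₁⁴ − T₂⁴) / (1/ε₁ + 1/ε₂ − 1).
1/ε₁ + 1/ε₂ − 1 = 1/0.49 + 1/0.93 − 1 = 2.116.
T₁⁴ − T₂⁴ = 4.20×10^11 − 6.87×10^10 = 3.51×10^11 K⁴.
q = 5.67×10⁻⁸ × 3.51×10^11 / 2.116 = 9410 W/m².
Q = q·A = 9410 × 0.65 = 6120 W.

Q ≈ 6120 W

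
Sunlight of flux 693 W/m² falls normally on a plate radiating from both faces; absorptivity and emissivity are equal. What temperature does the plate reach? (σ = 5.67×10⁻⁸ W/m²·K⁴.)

Absorbed flux αS = emitted flux 2εσT⁴ per unit area; with α = ε this gives T = (S/2σ)^(1/4).
T = (693 / (2 × 5.67×10⁻⁸))^(1/4) = (6.11×10^9)^(1/4).
T = 280 K.

T ≈ 280 K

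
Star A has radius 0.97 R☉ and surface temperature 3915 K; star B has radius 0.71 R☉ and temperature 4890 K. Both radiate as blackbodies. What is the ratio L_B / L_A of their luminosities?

L_B/L_A ≈ 1.30

L = 4πR²σT⁴ ∝ R²T⁴, so L_B/L_A = (0.71/0.97)² × (4890/3915)⁴ = 0.536 × 2.43 = 1.30.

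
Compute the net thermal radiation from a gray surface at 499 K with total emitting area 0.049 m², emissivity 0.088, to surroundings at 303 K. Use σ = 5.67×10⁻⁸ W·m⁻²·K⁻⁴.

Q ≈ 13.1 W

Q = εσA(T⁴ − T_s⁴). T⁴ − T_s⁴ = (499)⁴ − (303)⁴ = 6.20×10^10 − 8.43×10^9 = 5.36×10^10 K⁴.
Q = 0.088 × 5.67×10⁻⁸ × 0.0490 × 5.36×10^10 = 13.1 W.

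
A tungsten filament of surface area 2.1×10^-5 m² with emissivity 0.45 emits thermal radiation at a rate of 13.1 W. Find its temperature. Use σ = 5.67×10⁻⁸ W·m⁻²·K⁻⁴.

From P = εσAT⁴, T = (P / εσA)^(1/4) = (13.1 / (0.45 × 5.67×10⁻⁸ × 2.10×10^-5))^(1/4).
T = (2.44×10^13)^(1/4) = 2220 K.

T ≈ 2220 K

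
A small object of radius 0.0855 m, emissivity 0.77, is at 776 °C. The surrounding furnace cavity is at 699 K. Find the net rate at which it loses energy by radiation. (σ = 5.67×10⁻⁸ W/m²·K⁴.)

Q ≈ 3900 W

A = 4πr² = 4π × (0.0855)² = 0.0919 m².
Convert: 776 °C = 1049 K.
Q = εσA(T⁴ − T_s⁴). T⁴ − T_s⁴ = (1049)⁴ − (699)⁴ = 1.21×10^12 − 2.39×10^11 = 9.72×10^11 K⁴.
Q = 0.77 × 5.67×10⁻⁸ × 0.0919 × 9.72×10^11 = 3900 W.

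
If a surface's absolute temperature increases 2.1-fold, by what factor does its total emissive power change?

factor ≈ 19.4

P ∝ T⁴, so the power scales as (2.1)⁴ = 19.4.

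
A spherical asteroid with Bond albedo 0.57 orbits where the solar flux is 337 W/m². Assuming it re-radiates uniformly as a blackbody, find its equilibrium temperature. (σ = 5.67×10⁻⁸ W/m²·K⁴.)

Power absorbed = (1−a)S·πR²; power emitted = 4πR²σT⁴. Equating and cancelling πR²:
T = ((1−a)S / 4σ)^(1/4) = (145 / (4 × 5.67×10⁻⁸))^(1/4) = (6.39×10^8)^(1/4).
T = 159 K.

T ≈ 159 K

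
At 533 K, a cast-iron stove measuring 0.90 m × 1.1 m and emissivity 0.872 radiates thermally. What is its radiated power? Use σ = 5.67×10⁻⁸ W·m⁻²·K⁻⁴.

A = 0.90 × 1.1 = 0.990 m².
Stefan–Boltzmann: P = εσAT⁴ = 0.872 × 5.67×10⁻⁸ × 0.990 × (533)⁴ = 0.872 × 5.67×10⁻⁸ × 0.990 × 8.07×10^10.
P = 3950 W.

P ≈ 3950 W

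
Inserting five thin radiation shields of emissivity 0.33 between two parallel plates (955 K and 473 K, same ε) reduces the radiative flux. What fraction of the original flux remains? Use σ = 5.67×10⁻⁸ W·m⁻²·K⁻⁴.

With N identical shields there are N+1 = 6 gaps in series, each with the same radiative resistance, so the flux falls to 1/(N+1) of its unshielded value.

ratio ≈ 0.167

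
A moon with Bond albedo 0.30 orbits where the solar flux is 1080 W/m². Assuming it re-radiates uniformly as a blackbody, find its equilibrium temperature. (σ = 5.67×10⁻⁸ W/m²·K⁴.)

Power absorbed = (1−a)S·πR²; power emitted = 4πR²σT⁴. Equating and cancelling πR²:
T = ((1−a)S / 4σ)^(1/4) = (756 / (4 × 5.67×10⁻⁸))^(1/4) = (3.33×10^9)^(1/4).
T = 240 K.

T ≈ 240 K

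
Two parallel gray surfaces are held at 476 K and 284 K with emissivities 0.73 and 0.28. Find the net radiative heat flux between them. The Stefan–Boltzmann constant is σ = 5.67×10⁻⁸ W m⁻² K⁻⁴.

q ≈ 645 W/m²

For two large parallel gray plates, q = σ(T₁⁴ − T₂⁴) / (1/ε₁ + 1/ε₂ − 1).
1/ε₁ + 1/ε₂ − 1 = 1/0.73 + 1/0.28 − 1 = 3.941.
T₁⁴ − T₂⁴ = 5.13×10^10 − 6.51×10^9 = 4.48×10^10 K⁴.
q = 5.67×10⁻⁸ × 4.48×10^10 / 3.941 = 645 W/m².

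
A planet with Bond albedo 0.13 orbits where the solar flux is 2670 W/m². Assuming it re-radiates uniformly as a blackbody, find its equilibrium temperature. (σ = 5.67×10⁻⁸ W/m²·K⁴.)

Power absorbed = (1−a)S·πR²; power emitted = 4πR²σT⁴. Equating and cancelling πR²:
T = ((1−a)S / 4σ)^(1/4) = (2320 / (4 × 5.67×10⁻⁸))^(1/4) = (1.02×10^10)^(1/4).
T = 318 K.

T ≈ 318 K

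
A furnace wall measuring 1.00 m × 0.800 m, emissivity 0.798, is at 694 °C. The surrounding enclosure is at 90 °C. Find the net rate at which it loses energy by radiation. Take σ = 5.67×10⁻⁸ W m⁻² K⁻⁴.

Q ≈ 31000 W

A = 1.00 × 0.800 = 0.800 m².
Convert: 694 °C = 967 K; 90 °C = 363 K.
Q = εσA(T⁴ − T_s⁴). T⁴ − T_s⁴ = (967)⁴ − (363)⁴ = 8.74×10^11 − 1.74×10^10 = 8.57×10^11 K⁴.
Q = 0.798 × 5.67×10⁻⁸ × 0.800 × 8.57×10^11 = 31000 W.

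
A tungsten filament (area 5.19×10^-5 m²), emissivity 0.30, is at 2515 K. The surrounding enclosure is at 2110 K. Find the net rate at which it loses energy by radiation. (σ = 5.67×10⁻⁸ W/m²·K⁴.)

Q = εσA(T⁴ − T_s⁴). T⁴ − T_s⁴ = (2515)⁴ − (2110)⁴ = 4.00×10^13 − 1.98×10^13 = 2.02×10^13 K⁴.
Q = 0.30 × 5.67×10⁻⁸ × 5.19×10^-5 × 2.02×10^13 = 17.8 W.

Q ≈ 17.8 W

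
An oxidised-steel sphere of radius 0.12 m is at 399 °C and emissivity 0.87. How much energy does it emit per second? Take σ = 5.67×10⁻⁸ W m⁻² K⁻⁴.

P ≈ 1820 W

A = 4πr² = 4π × (0.12)² = 0.181 m².
399 °C = 672 K.
Stefan–Boltzmann: P = εσAT⁴ = 0.87 × 5.67×10⁻⁸ × 0.181 × (672)⁴ = 0.87 × 5.67×10⁻⁸ × 0.181 × 2.04×10^11.
P = 1820 W.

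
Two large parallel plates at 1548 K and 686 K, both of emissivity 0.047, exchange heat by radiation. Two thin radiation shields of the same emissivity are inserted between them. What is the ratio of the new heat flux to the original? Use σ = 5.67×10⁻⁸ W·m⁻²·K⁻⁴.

ratio ≈ 0.333

With N identical shields there are N+1 = 3 gaps in series, each with the same radiative resistance, so the flux falls to 1/(N+1) of its unshielded value.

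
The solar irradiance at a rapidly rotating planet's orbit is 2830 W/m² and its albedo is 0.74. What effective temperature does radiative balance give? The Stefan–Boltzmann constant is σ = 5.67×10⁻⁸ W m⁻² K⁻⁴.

T ≈ 239 K

Power absorbed = (1−a)S·πR²; power emitted = 4πR²σT⁴. Equating and cancelling πR²:
T = ((1−a)S / 4σ)^(1/4) = (736 / (4 × 5.67×10⁻⁸))^(1/4) = (3.24×10^9)^(1/4).
T = 239 K.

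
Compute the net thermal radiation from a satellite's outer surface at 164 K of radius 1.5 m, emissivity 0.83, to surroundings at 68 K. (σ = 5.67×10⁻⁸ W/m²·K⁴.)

A = 4πr² = 4π × (1.5)² = 28.3 m².
Q = εσA(T⁴ − T_s⁴). T⁴ − T_s⁴ = (164)⁴ − (68)⁴ = 7.23×10^8 − 2.14×10^7 = 7.02×10^8 K⁴.
Q = 0.83 × 5.67×10⁻⁸ × 28.3 × 7.02×10^8 = 934 W.

Q ≈ 934 W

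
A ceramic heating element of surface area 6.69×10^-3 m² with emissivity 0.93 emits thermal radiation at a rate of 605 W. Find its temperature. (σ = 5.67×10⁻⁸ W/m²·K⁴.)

T ≈ 1140 K

From P = εσAT⁴, T = (P / εσA)^(1/4) = (605 / (0.93 × 5.67×10⁻⁸ × 6.69×10^-3))^(1/4).
T = (1.71×10^12)^(1/4) = 1140 K.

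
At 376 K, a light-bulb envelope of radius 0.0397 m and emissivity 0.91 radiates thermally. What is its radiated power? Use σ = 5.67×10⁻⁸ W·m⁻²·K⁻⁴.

P ≈ 20.4 W

A = 4πr² = 4π × (0.0397)² = 0.0198 m².
Stefan–Boltzmann: P = εσAT⁴ = 0.91 × 5.67×10⁻⁸ × 0.0198 × (376)⁴ = 0.91 × 5.67×10⁻⁸ × 0.0198 × 2.00×10^10.
P = 20.4 W.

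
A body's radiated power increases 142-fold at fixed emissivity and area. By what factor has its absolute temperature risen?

P ∝ T⁴ ⇒ T ∝ P^(1/4), so T scales by (142)^(1/4) = 3.45.

factor ≈ 3.45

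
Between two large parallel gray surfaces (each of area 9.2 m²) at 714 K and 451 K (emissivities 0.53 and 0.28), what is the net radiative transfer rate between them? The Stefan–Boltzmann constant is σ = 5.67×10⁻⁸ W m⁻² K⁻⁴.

Q ≈ 25600 W

For two large parallel gray plates, q = σ(T₁⁴ − T₂⁴) / (1/ε₁ + 1/ε₂ − 1).
1/ε₁ + 1/ε₂ − 1 = 1/0.53 + 1/0.28 − 1 = 4.458.
T₁⁴ − T₂⁴ = 2.60×10^11 − 4.14×10^10 = 2.19×10^11 K⁴.
q = 5.67×10⁻⁸ × 2.19×10^11 / 4.458 = 2780 W/m².
Q = q·A = 2780 × 9.2 = 25600 W.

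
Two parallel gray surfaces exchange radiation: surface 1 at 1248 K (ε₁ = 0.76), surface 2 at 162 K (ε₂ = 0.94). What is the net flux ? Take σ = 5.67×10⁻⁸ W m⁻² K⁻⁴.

For two large parallel gray plates, q = σ(T₁⁴ − T₂⁴) / (1/ε₁ + 1/ε₂ − 1).
1/ε₁ + 1/ε₂ − 1 = 1/0.76 + 1/0.94 − 1 = 1.380.
T₁⁴ − T₂⁴ = 2.43×10^12 − 6.89×10^8 = 2.43×10^12 K⁴.
q = 5.67×10⁻⁸ × 2.43×10^12 / 1.380 = 99700 W/m².

q ≈ 99700 W/m²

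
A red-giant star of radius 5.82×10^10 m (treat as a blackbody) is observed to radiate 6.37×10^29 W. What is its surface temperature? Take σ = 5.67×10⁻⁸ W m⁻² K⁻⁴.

A = 4πr² = 4π × (5.82×10^10)² = 4.26×10^22 m².
From P = σAT⁴, T = (P / σA)^(1/4) = (6.37×10^29 / (5.67×10⁻⁸ × 4.26×10^22))^(1/4).
T = (2.64×10^14)^(1/4) = 4030 K.

T ≈ 4030 K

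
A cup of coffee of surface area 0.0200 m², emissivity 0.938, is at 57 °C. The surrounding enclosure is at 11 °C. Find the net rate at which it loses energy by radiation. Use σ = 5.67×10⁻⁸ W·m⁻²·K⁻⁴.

Q ≈ 5.69 W

Convert: 57 °C = 330 K; 11 °C = 284 K.
Q = εσA(T⁴ − T_s⁴). T⁴ − T_s⁴ = (330)⁴ − (284)⁴ = 1.19×10^10 − 6.51×10^9 = 5.35×10^9 K⁴.
Q = 0.938 × 5.67×10⁻⁸ × 0.0200 × 5.35×10^9 = 5.69 W.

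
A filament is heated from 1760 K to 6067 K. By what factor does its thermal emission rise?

P ∝ T⁴, so the ratio is (6067/1760)⁴ = (3.447)⁴ = 141.

ratio ≈ 141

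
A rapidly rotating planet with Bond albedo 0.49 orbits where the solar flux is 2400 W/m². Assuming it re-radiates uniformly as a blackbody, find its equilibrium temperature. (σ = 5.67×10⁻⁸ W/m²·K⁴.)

T ≈ 271 K

Power absorbed = (1−a)S·πR²; power emitted = 4πR²σT⁴. Equating and cancelling πR²:
T = ((1−a)S / 4σ)^(1/4) = (1220 / (4 × 5.67×10⁻⁸))^(1/4) = (5.40×10^9)^(1/4).
T = 271 K.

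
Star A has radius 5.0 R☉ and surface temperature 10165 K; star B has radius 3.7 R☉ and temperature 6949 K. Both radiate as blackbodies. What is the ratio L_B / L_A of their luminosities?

L_B/L_A ≈ 0.120

L = 4πR²σT⁴ ∝ R²T⁴, so L_B/L_A = (3.7/5.0)² × (6949/10165)⁴ = 0.548 × 0.218 = 0.120.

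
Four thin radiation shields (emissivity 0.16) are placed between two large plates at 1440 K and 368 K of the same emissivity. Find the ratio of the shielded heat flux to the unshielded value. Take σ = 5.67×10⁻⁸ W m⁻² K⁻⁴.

With N identical shields there are N+1 = 5 gaps in series, each with the same radiative resistance, so the flux falls to 1/(N+1) of its unshielded value.

ratio ≈ 0.200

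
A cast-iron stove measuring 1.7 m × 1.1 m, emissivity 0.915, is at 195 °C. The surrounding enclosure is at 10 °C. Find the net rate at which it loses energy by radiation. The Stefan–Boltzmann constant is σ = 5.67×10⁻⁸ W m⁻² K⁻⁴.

A = 1.7 × 1.1 = 1.87 m².
Convert: 195 °C = 468 K; 10 °C = 283 K.
Q = εσA(T⁴ − T_s⁴). T⁴ − T_s⁴ = (468)⁴ − (283)⁴ = 4.80×10^10 − 6.41×10^9 = 4.16×10^10 K⁴.
Q = 0.915 × 5.67×10⁻⁸ × 1.87 × 4.16×10^10 = 4030 W.

Q ≈ 4030 W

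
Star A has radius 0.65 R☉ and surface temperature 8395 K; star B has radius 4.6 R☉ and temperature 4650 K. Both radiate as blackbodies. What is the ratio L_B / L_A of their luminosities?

L_B/L_A ≈ 4.71

L = 4πR²σT⁴ ∝ R²T⁴, so L_B/L_A = (4.6/0.65)² × (4650/8395)⁴ = 50.1 × 0.0941 = 4.71.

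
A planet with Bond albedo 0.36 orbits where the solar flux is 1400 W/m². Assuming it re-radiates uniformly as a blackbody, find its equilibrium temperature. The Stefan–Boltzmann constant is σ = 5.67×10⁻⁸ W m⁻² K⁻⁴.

Power absorbed = (1−a)S·πR²; power emitted = 4πR²σT⁴. Equating and cancelling πR²:
T = ((1−a)S / 4σ)^(1/4) = (896 / (4 × 5.67×10⁻⁸))^(1/4) = (3.95×10^9)^(1/4).
T = 251 K.

T ≈ 251 K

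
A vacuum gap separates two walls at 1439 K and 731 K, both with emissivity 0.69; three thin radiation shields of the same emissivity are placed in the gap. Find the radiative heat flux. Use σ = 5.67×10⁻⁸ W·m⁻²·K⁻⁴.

Each of the 4 gaps contributes resistance (2/ε − 1) = 2/0.69 − 1 = 1.899; total = 7.594.
q = σ(T₁⁴ − T₂⁴) / 7.594 = 5.67×10⁻⁸ × 4.00×10^12 / 7.594 = 29900 W/m².

q ≈ 29900 W/m²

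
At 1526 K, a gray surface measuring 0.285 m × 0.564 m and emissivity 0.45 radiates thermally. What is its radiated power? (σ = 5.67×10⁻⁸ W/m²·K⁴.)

P ≈ 22200 W

A = 0.285 × 0.564 = 0.161 m².
P = εσAT⁴ = 0.45 × 5.67×10⁻⁸ × 0.161 × (1526)⁴ = 0.45 × 5.67×10⁻⁸ × 0.161 × 5.42×10^12.
P = 22200 W.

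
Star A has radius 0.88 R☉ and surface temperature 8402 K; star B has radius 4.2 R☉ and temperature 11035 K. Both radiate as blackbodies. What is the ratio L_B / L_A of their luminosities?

L = 4πR²σT⁴ ∝ R²T⁴, so L_B/L_A = (4.2/0.88)² × (11035/8402)⁴ = 22.8 × 2.98 = 67.8.

L_B/L_A ≈ 67.8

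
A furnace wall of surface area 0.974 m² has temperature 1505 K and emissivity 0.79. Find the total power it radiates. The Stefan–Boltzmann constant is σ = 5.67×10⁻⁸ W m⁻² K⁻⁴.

Stefan–Boltzmann: P = εσAT⁴ = 0.79 × 5.67×10⁻⁸ × 0.974 × (1505)⁴ = 0.79 × 5.67×10⁻⁸ × 0.974 × 5.13×10^12.
P = 2.24×10^5 W.

P ≈ 2.24×10^5 W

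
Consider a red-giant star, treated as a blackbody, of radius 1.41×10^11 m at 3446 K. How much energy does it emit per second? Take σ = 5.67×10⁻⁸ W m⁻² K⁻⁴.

A = 4πr² = 4π × (1.41×10^11)² = 2.50×10^23 m².
P = σAT⁴ = 5.67×10⁻⁸ × 2.50×10^23 × (3446)⁴ = 5.67×10⁻⁸ × 2.50×10^23 × 1.41×10^14.
P = 2.00×10^30 W.

P ≈ 2.00×10^30 W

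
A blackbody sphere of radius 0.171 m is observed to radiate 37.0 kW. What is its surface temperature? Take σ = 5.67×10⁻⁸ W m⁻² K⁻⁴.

T ≈ 1150 K

A = 4πr² = 4π × (0.171)² = 0.367 m².
From P = σAT⁴, T = (P / σA)^(1/4) = (37000 / (5.67×10⁻⁸ × 0.367))^(1/4).
T = (1.78×10^12)^(1/4) = 1150 K.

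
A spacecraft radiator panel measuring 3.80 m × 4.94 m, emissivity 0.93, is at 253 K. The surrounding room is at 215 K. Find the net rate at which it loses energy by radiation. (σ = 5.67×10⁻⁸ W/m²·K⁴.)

A = 3.80 × 4.94 = 18.8 m².
Q = εσA(T⁴ − T_s⁴). T⁴ − T_s⁴ = (253)⁴ − (215)⁴ = 4.10×10^9 − 2.14×10^9 = 1.96×10^9 K⁴.
Q = 0.93 × 5.67×10⁻⁸ × 18.8 × 1.96×10^9 = 1940 W.

Q ≈ 1940 W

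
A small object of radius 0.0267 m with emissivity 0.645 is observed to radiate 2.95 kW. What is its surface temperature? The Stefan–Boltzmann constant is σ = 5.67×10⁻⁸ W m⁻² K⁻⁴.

A = 4πr² = 4π × (0.0267)² = 8.96×10^-3 m².
From P = εσAT⁴, T = (P / εσA)^(1/4) = (2950 / (0.645 × 5.67×10⁻⁸ × 8.96×10^-3))^(1/4).
T = (9.00×10^12)^(1/4) = 1730 K.

T ≈ 1730 K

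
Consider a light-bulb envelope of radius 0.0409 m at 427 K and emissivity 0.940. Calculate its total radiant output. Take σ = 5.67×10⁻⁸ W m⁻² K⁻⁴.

P ≈ 37.2 W

A = 4πr² = 4π × (0.0409)² = 0.0210 m².
P = εσAT⁴ = 0.940 × 5.67×10⁻⁸ × 0.0210 × (427)⁴ = 0.940 × 5.67×10⁻⁸ × 0.0210 × 3.32×10^10.
P = 37.2 W.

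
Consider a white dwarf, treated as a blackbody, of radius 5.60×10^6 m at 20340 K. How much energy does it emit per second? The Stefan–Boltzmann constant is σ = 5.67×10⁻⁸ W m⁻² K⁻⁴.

P ≈ 3.82×10^24 W

A = 4πr² = 4π × (5.60×10^6)² = 3.94×10^14 m².
P = σAT⁴ = 5.67×10⁻⁸ × 3.94×10^14 × (20340)⁴ = 5.67×10⁻⁸ × 3.94×10^14 × 1.71×10^17.
P = 3.82×10^24 W.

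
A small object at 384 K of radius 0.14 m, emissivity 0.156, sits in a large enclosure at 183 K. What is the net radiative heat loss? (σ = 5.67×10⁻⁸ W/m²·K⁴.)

A = 4πr² = 4π × (0.14)² = 0.246 m².
Q = εσA(T⁴ − T_s⁴). T⁴ − T_s⁴ = (384)⁴ − (183)⁴ = 2.17×10^10 − 1.12×10^9 = 2.06×10^10 K⁴.
Q = 0.156 × 5.67×10⁻⁸ × 0.246 × 2.06×10^10 = 44.9 W.

Q ≈ 44.9 W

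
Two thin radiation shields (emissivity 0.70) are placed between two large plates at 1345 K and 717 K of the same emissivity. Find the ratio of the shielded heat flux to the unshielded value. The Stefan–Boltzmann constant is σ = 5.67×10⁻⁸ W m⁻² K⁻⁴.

ratio ≈ 0.333

With N identical shields there are N+1 = 3 gaps in series, each with the same radiative resistance, so the flux falls to 1/(N+1) of its unshielded value.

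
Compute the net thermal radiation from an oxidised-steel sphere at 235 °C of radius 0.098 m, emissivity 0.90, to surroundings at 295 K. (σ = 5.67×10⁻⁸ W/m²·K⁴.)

A = 4πr² = 4π × (0.098)² = 0.121 m².
Convert: 235 °C = 508 K.
Q = εσA(T⁴ − T_s⁴). T⁴ − T_s⁴ = (508)⁴ − (295)⁴ = 6.66×10^10 − 7.57×10^9 = 5.90×10^10 K⁴.
Q = 0.90 × 5.67×10⁻⁸ × 0.121 × 5.90×10^10 = 364 W.

Q ≈ 364 W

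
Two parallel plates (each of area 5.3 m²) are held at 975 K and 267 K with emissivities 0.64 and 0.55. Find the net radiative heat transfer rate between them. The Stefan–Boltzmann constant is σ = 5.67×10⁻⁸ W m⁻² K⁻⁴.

Q ≈ 1.13×10^5 W

For two large parallel gray plates, q = σ(T₁⁴ − T₂⁴) / (1/ε₁ + 1/ε₂ − 1).
1/ε₁ + 1/ε₂ − 1 = 1/0.64 + 1/0.55 − 1 = 2.381.
T₁⁴ − T₂⁴ = 9.04×10^11 − 5.08×10^9 = 8.99×10^11 K⁴.
q = 5.67×10⁻⁸ × 8.99×10^11 / 2.381 = 21400 W/m².
Q = q·A = 21400 × 5.3 = 1.13×10^5 W.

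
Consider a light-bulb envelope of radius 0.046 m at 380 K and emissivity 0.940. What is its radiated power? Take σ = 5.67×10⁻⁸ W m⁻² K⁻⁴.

A = 4πr² = 4π × (0.046)² = 0.0266 m².
P = εσAT⁴ = 0.940 × 5.67×10⁻⁸ × 0.0266 × (380)⁴ = 0.940 × 5.67×10⁻⁸ × 0.0266 × 2.09×10^10.
P = 29.6 W.

P ≈ 29.6 W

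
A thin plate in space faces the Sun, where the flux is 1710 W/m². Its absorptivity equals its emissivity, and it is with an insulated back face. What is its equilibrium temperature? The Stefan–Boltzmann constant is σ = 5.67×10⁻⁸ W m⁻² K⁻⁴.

Absorbed flux αS = emitted flux εσT⁴ (one radiating face); with α = ε, T = (S/σ)^(1/4).
T = (1710 / 5.67×10⁻⁸)^(1/4) = (3.02×10^10)^(1/4).
T = 417 K.

T ≈ 417 K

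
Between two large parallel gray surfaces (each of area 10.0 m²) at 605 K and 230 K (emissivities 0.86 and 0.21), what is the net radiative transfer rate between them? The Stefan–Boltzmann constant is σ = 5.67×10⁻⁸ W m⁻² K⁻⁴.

For two large parallel gray plates, q = σ(T₁⁴ − T₂⁴) / (1/ε₁ + 1/ε₂ − 1).
1/ε₁ + 1/ε₂ − 1 = 1/0.86 + 1/0.21 − 1 = 4.925.
T₁⁴ − T₂⁴ = 1.34×10^11 − 2.80×10^9 = 1.31×10^11 K⁴.
q = 5.67×10⁻⁸ × 1.31×10^11 / 4.925 = 1510 W/m².
Q = q·A = 1510 × 10.0 = 15100 W.

Q ≈ 15100 W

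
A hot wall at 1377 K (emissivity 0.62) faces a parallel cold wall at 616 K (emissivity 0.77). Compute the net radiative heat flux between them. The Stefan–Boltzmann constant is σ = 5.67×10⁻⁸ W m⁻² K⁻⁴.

For two large parallel gray plates, q = σ(T₁⁴ − T₂⁴) / (1/ε₁ + 1/ε₂ − 1).
1/ε₁ + 1/ε₂ − 1 = 1/0.62 + 1/0.77 − 1 = 1.912.
T₁⁴ − T₂⁴ = 3.60×10^12 − 1.44×10^11 = 3.45×10^12 K⁴.
q = 5.67×10⁻⁸ × 3.45×10^12 / 1.912 = 1.02×10^5 W/m².

q ≈ 1.02×10^5 W/m²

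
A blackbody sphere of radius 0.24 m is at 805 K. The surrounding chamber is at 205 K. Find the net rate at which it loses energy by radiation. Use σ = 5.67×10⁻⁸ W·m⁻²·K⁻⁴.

A = 4πr² = 4π × (0.24)² = 0.724 m².
Q = σA(T⁴ − T_s⁴). T⁴ − T_s⁴ = (805)⁴ − (205)⁴ = 4.20×10^11 − 1.77×10^9 = 4.18×10^11 K⁴.
Q = 5.67×10⁻⁸ × 0.724 × 4.18×10^11 = 17200 W.

Q ≈ 17200 W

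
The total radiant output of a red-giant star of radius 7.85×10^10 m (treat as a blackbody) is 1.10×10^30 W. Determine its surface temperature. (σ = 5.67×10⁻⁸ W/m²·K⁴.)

T ≈ 3980 K

A = 4πr² = 4π × (7.85×10^10)² = 7.74×10^22 m².
From P = σAT⁴, T = (P / σA)^(1/4) = (1.10×10^30 / (5.67×10⁻⁸ × 7.74×10^22))^(1/4).
T = (2.51×10^14)^(1/4) = 3980 K.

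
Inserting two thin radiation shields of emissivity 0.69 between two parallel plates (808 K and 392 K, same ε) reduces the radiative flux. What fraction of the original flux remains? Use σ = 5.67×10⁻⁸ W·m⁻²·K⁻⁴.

With N identical shields there are N+1 = 3 gaps in series, each with the same radiative resistance, so the flux falls to 1/(N+1) of its unshielded value.

ratio ≈ 0.333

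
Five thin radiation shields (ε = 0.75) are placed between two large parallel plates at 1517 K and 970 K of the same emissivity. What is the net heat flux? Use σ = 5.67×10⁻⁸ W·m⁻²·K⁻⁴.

q ≈ 25000 W/m²

Each of the 6 gaps contributes resistance (2/ε − 1) = 2/0.75 − 1 = 1.667; total = 10.00.
q = σ(T₁⁴ − T₂⁴) / 10.00 = 5.67×10⁻⁸ × 4.41×10^12 / 10.00 = 25000 W/m².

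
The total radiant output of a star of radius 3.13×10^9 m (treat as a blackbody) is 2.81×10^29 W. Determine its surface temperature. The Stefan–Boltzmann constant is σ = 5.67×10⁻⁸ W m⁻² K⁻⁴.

A = 4πr² = 4π × (3.13×10^9)² = 1.23×10^20 m².
From P = σAT⁴, T = (P / σA)^(1/4) = (2.81×10^29 / (5.67×10⁻⁸ × 1.23×10^20))^(1/4).
T = (4.03×10^16)^(1/4) = 14200 K.

T ≈ 14200 K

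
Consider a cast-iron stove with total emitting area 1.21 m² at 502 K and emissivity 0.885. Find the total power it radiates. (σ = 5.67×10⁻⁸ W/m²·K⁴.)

P ≈ 3860 W

P = εσAT⁴ = 0.885 × 5.67×10⁻⁸ × 1.21 × (502)⁴ = 0.885 × 5.67×10⁻⁸ × 1.21 × 6.35×10^10.
P = 3860 W.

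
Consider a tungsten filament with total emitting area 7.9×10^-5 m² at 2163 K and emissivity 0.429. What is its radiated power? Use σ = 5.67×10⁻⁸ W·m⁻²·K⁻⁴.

P ≈ 42.1 W

P = εσAT⁴ = 0.429 × 5.67×10⁻⁸ × 7.90×10^-5 × (2163)⁴ = 0.429 × 5.67×10⁻⁸ × 7.90×10^-5 × 2.19×10^13.
P = 42.1 W.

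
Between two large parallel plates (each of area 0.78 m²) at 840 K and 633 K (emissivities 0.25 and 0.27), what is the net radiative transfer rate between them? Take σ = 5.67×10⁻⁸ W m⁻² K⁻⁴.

Q ≈ 2230 W

For two large parallel gray plates, q = σ(T₁⁴ − T₂⁴) / (1/ε₁ + 1/ε₂ − 1).
1/ε₁ + 1/ε₂ − 1 = 1/0.25 + 1/0.27 − 1 = 6.704.
T₁⁴ − T₂⁴ = 4.98×10^11 − 1.61×10^11 = 3.37×10^11 K⁴.
q = 5.67×10⁻⁸ × 3.37×10^11 / 6.704 = 2850 W/m².
Q = q·A = 2850 × 0.78 = 2230 W.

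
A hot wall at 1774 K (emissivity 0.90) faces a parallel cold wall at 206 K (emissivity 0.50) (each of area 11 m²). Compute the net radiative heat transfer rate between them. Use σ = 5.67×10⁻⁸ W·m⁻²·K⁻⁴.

Q ≈ 2.93×10^6 W

For two large parallel gray plates, q = σ(T₁⁴ − T₂⁴) / (1/ε₁ + 1/ε₂ − 1).
1/ε₁ + 1/ε₂ − 1 = 1/0.90 + 1/0.50 − 1 = 2.111.
T₁⁴ − T₂⁴ = 9.90×10^12 − 1.80×10^9 = 9.90×10^12 K⁴.
q = 5.67×10⁻⁸ × 9.90×10^12 / 2.111 = 2.66×10^5 W/m².
Q = q·A = 2.66×10^5 × 11 = 2.93×10^6 W.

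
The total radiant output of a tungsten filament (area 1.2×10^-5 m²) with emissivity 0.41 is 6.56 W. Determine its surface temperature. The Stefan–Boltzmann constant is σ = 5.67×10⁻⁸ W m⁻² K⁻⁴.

From P = εσAT⁴, T = (P / εσA)^(1/4) = (6.56 / (0.41 × 5.67×10⁻⁸ × 1.20×10^-5))^(1/4).
T = (2.35×10^13)^(1/4) = 2200 K.

T ≈ 2200 K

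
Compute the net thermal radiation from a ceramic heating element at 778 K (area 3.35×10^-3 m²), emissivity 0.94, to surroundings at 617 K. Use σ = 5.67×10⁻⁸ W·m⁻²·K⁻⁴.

Q = εσA(T⁴ − T_s⁴). T⁴ − T_s⁴ = (778)⁴ − (617)⁴ = 3.66×10^11 − 1.45×10^11 = 2.21×10^11 K⁴.
Q = 0.94 × 5.67×10⁻⁸ × 3.35×10^-3 × 2.21×10^11 = 39.5 W.

Q ≈ 39.5 W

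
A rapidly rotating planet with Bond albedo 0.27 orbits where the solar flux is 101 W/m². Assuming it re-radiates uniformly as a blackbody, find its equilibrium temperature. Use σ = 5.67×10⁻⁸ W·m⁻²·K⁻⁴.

Power absorbed = (1−a)S·πR²; power emitted = 4πR²σT⁴. Equating and cancelling πR²:
T = ((1−a)S / 4σ)^(1/4) = (73.7 / (4 × 5.67×10⁻⁸))^(1/4) = (3.25×10^8)^(1/4).
T = 134 K.

T ≈ 134 K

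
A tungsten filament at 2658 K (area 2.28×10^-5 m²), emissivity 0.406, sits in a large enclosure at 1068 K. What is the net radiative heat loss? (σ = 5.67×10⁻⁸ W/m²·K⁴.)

Q = εσA(T⁴ − T_s⁴). T⁴ − T_s⁴ = (2658)⁴ − (1068)⁴ = 4.99×10^13 − 1.30×10^12 = 4.86×10^13 K⁴.
Q = 0.406 × 5.67×10⁻⁸ × 2.28×10^-5 × 4.86×10^13 = 25.5 W.

Q ≈ 25.5 W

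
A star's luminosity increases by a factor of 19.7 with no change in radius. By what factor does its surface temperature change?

P ∝ T⁴ ⇒ T ∝ P^(1/4), so T scales by (19.7)^(1/4) = 2.11.

factor ≈ 2.11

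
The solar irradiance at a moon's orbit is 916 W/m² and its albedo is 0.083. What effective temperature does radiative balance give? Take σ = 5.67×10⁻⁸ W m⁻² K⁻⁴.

T ≈ 247 K

Power absorbed = (1−a)S·πR²; power emitted = 4πR²σT⁴. Equating and cancelling πR²:
T = ((1−a)S / 4σ)^(1/4) = (840 / (4 × 5.67×10⁻⁸))^(1/4) = (3.70×10^9)^(1/4).
T = 247 K.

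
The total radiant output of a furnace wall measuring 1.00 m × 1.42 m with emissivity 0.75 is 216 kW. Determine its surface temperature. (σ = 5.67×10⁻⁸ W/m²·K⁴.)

A = 1.00 × 1.42 = 1.42 m².
From P = εσAT⁴, T = (P / εσA)^(1/4) = (2.16×10^5 / (0.75 × 5.67×10⁻⁸ × 1.42))^(1/4).
T = (3.58×10^12)^(1/4) = 1380 K.

T ≈ 1380 K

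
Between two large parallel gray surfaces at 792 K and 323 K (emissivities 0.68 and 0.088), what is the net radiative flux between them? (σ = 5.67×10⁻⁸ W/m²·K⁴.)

For two large parallel gray plates, q = σ(T₁⁴ − T₂⁴) / (1/ε₁ + 1/ε₂ − 1).
1/ε₁ + 1/ε₂ − 1 = 1/0.68 + 1/0.088 − 1 = 11.83.
T₁⁴ − T₂⁴ = 3.93×10^11 − 1.09×10^10 = 3.83×10^11 K⁴.
q = 5.67×10⁻⁸ × 3.83×10^11 / 11.83 = 1830 W/m².

q ≈ 1830 W/m²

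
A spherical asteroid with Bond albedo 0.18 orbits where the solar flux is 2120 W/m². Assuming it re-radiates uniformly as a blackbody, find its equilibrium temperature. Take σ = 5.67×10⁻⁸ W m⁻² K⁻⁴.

T ≈ 296 K

Power absorbed = (1−a)S·πR²; power emitted = 4πR²σT⁴. Equating and cancelling πR²:
T = ((1−a)S / 4σ)^(1/4) = (1740 / (4 × 5.67×10⁻⁸))^(1/4) = (7.66×10^9)^(1/4).
T = 296 K.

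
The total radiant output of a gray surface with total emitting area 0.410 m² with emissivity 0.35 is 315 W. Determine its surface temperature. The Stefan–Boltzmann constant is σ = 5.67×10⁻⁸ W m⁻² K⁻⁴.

T ≈ 444 K

From P = εσAT⁴, T = (P / εσA)^(1/4) = (315 / (0.35 × 5.67×10⁻⁸ × 0.410))^(1/4).
T = (3.87×10^10)^(1/4) = 444 K.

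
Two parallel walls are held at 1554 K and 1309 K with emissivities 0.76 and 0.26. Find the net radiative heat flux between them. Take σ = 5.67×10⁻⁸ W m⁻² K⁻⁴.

q ≈ 39500 W/m²

For two large parallel gray plates, q = σ(T₁⁴ − T₂⁴) / (1/ε₁ + 1/ε₂ − 1).
1/ε₁ + 1/ε₂ − 1 = 1/0.76 + 1/0.26 − 1 = 4.162.
T₁⁴ − T₂⁴ = 5.83×10^12 − 2.94×10^12 = 2.90×10^12 K⁴.
q = 5.67×10⁻⁸ × 2.90×10^12 / 4.162 = 39500 W/m².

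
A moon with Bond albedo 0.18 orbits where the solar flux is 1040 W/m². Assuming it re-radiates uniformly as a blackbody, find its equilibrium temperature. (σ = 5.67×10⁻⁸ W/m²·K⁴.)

T ≈ 248 K

Power absorbed = (1−a)S·πR²; power emitted = 4πR²σT⁴. Equating and cancelling πR²:
T = ((1−a)S / 4σ)^(1/4) = (853 / (4 × 5.67×10⁻⁸))^(1/4) = (3.76×10^9)^(1/4).
T = 248 K.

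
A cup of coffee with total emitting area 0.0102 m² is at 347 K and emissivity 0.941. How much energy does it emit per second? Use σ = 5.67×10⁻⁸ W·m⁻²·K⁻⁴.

P ≈ 7.89 W

Stefan–Boltzmann: P = εσAT⁴ = 0.941 × 5.67×10⁻⁸ × 0.0102 × (347)⁴ = 0.941 × 5.67×10⁻⁸ × 0.0102 × 1.45×10^10.
P = 7.89 W.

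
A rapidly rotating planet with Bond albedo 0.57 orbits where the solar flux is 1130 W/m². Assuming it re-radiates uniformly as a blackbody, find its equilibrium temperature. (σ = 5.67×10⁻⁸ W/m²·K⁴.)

Power absorbed = (1−a)S·πR²; power emitted = 4πR²σT⁴. Equating and cancelling πR²:
T = ((1−a)S / 4σ)^(1/4) = (486 / (4 × 5.67×10⁻⁸))^(1/4) = (2.14×10^9)^(1/4).
T = 215 K.

T ≈ 215 K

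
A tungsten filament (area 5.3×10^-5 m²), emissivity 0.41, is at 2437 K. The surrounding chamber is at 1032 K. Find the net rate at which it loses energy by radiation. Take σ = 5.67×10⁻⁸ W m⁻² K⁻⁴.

Q ≈ 42.1 W

Q = εσA(T⁴ − T_s⁴). T⁴ − T_s⁴ = (2437)⁴ − (1032)⁴ = 3.53×10^13 − 1.13×10^12 = 3.41×10^13 K⁴.
Q = 0.41 × 5.67×10⁻⁸ × 5.30×10^-5 × 3.41×10^13 = 42.1 W.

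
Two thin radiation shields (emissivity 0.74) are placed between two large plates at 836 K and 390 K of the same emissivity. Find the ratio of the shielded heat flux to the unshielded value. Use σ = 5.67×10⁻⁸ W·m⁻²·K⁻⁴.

ratio ≈ 0.333

With N identical shields there are N+1 = 3 gaps in series, each with the same radiative resistance, so the flux falls to 1/(N+1) of its unshielded value.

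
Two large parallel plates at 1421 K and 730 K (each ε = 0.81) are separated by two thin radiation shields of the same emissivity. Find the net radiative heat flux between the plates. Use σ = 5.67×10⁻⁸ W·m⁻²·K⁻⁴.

q ≈ 48800 W/m²

Each of the 3 gaps contributes resistance (2/ε − 1) = 2/0.81 − 1 = 1.469; total = 4.407.
q = σ(T₁⁴ − T₂⁴) / 4.407 = 5.67×10⁻⁸ × 3.79×10^12 / 4.407 = 48800 W/m².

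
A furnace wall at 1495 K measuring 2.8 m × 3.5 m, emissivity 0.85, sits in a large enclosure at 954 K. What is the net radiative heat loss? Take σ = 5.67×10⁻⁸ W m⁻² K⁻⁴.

A = 2.8 × 3.5 = 9.80 m².
Q = εσA(T⁴ − T_s⁴). T⁴ − T_s⁴ = (1495)⁴ − (954)⁴ = 5.00×10^12 − 8.28×10^11 = 4.17×10^12 K⁴.
Q = 0.85 × 5.67×10⁻⁸ × 9.80 × 4.17×10^12 = 1.97×10^6 W.

Q ≈ 1.97×10^6 W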